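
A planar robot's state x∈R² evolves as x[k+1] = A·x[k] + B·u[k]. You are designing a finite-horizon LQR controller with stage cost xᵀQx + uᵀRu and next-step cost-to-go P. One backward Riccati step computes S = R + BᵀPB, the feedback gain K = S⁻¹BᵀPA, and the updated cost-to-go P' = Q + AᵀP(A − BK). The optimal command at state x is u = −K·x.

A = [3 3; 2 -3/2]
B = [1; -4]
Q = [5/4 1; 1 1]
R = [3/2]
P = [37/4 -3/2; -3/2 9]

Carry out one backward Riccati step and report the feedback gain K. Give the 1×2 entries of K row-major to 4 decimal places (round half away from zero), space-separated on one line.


BᵀP = [15.2500 -37.5000]
S = R + BᵀPB = [3/2] + [165.2500] = [166.7500]
BᵀPA = [-29.2500 102.0000]
K = S⁻¹·BᵀPA = [-0.1754 0.6117]
A−BK = [3.1754 2.3883; 1.2984 0.9468]
AᵀP(A−BK) = [96.1192 71.8921; 71.8921 54.6072]
P' = Q + AᵀP(A−BK) = [97.3692 72.8921; 72.8921 55.6072]
tr(P') = 152.9764

-0.1754 0.6117


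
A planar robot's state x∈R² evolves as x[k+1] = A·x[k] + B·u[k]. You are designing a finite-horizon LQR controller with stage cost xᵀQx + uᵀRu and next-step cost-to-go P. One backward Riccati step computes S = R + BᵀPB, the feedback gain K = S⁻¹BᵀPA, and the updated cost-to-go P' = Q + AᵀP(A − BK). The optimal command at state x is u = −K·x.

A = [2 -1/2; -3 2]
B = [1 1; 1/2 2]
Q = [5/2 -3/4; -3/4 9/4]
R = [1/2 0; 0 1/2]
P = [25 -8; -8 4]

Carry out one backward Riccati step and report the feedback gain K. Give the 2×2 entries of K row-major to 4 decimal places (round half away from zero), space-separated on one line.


4.3061 -1.8285 -2.1847 1.2586

BᵀP = [21.0000 -6.0000; 9.0000 0.0000]
S = R + BᵀPB = [1/2 0; 0 1/2] + [18.0000 9.0000; 9.0000 9.0000] = [18.5000 9.0000; 9.0000 9.5000]
BᵀPA = [60.0000 -22.5000; 18.0000 -4.5000]
K = S⁻¹·BᵀPA = [4.3061 -1.8285; -2.1847 1.2586]
A−BK = [-0.1214 0.0699; -0.7836 0.3971]
AᵀP(A−BK) = [12.9604 -5.9446; -5.9446 2.7724]
P' = Q + AᵀP(A−BK) = [15.4604 -6.6946; -6.6946 5.0224]
tr(P') = 20.4828


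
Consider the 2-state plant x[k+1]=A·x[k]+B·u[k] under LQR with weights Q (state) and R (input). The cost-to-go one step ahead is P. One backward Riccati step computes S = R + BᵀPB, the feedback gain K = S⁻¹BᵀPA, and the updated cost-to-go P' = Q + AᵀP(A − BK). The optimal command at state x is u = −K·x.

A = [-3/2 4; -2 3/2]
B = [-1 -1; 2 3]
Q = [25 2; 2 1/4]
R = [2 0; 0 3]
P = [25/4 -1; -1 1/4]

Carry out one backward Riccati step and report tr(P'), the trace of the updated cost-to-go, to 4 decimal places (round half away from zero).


BᵀP = [-8.2500 1.5000; -9.2500 1.7500]
S = R + BᵀPB = [2 0; 0 3] + [11.2500 12.7500; 12.7500 14.5000] = [13.2500 12.7500; 12.7500 17.5000]
BᵀPA = [9.3750 -30.7500; 10.3750 -34.3750]
K = S⁻¹·BᵀPA = [0.4585 -1.4405; 0.2588 -0.9148]
A−BK = [-0.7827 1.6447; -3.6934 7.1253]
AᵀP(A−BK) = [2.0789 -5.0045; -5.0045 12.8217]
P' = Q + AᵀP(A−BK) = [27.0789 -3.0045; -3.0045 13.0717]
tr(P') = 40.1506

40.1506


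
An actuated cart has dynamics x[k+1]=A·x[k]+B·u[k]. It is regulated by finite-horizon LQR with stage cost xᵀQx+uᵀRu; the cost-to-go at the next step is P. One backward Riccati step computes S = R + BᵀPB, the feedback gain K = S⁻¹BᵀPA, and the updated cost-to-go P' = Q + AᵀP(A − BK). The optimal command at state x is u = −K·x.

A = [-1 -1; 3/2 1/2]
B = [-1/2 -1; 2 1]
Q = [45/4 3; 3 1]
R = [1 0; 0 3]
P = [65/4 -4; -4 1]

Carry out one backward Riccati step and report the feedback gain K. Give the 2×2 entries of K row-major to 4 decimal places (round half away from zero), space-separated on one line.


BᵀP = [-16.1250 4.0000; -20.2500 5.0000]
S = R + BᵀPB = [1 0; 0 3] + [16.0625 20.1250; 20.1250 25.2500] = [17.0625 20.1250; 20.1250 28.2500]
BᵀPA = [22.1250 18.1250; 27.7500 22.7500]
K = S⁻¹·BᵀPA = [0.8644 0.7037; 0.3665 0.3040]
A−BK = [-0.2013 -0.3442; -0.5954 -1.2114]
AᵀP(A−BK) = [1.2043 0.9945; 0.9945 0.8293]
P' = Q + AᵀP(A−BK) = [12.4543 3.9945; 3.9945 1.8293]
tr(P') = 14.2837

0.8644 0.7037 0.3665 0.3040


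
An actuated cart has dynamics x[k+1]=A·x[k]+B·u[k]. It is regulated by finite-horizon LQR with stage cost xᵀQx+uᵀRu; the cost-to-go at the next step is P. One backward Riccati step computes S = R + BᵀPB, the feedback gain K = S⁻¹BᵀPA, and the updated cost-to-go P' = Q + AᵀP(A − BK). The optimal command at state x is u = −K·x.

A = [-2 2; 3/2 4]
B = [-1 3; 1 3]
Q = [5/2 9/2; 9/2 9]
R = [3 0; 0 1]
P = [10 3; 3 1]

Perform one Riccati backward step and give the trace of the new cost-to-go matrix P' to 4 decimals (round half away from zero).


13.2092

BᵀP = [-7.0000 -2.0000; 39.0000 12.0000]
S = R + BᵀPB = [3 0; 0 1] + [5.0000 -27.0000; -27.0000 153.0000] = [8.0000 -27.0000; -27.0000 154.0000]
BᵀPA = [11.0000 -22.0000; -60.0000 126.0000]
K = S⁻¹·BᵀPA = [0.1471 0.0278; -0.3638 0.8231]
A−BK = [-0.7614 -0.4414; 2.4443 1.5030]
AᵀP(A−BK) = [0.8027 0.0775; 0.0775 0.9066]
P' = Q + AᵀP(A−BK) = [3.3027 4.5775; 4.5775 9.9066]
tr(P') = 13.2092


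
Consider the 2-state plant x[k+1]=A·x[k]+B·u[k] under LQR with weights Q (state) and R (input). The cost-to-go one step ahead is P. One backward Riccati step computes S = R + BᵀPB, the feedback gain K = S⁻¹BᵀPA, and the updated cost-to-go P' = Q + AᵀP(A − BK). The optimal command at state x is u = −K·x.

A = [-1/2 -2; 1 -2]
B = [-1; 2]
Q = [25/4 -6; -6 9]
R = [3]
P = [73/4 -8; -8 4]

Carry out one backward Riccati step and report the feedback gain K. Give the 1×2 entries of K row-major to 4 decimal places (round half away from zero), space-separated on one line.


BᵀP = [-34.2500 16.0000]
S = R + BᵀPB = [3] + [66.2500] = [69.2500]
BᵀPA = [33.1250 36.5000]
K = S⁻¹·BᵀPA = [0.4783 0.5271]
A−BK = [-0.0217 -1.4729; 0.0433 -3.0542]
AᵀP(A−BK) = [0.7175 0.7906; 0.7906 5.7617]
P' = Q + AᵀP(A−BK) = [6.9675 -5.2094; -5.2094 14.7617]
tr(P') = 21.7292

0.4783 0.5271


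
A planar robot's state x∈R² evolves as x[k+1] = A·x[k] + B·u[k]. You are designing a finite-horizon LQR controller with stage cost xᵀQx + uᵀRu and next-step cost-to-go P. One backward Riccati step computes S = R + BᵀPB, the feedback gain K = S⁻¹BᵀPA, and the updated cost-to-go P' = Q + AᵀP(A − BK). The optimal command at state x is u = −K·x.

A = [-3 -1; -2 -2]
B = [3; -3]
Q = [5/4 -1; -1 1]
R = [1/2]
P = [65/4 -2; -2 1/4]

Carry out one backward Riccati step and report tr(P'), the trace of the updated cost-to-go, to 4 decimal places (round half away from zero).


2.7115

BᵀP = [54.7500 -6.7500]
S = R + BᵀPB = [1/2] + [184.5000] = [185.0000]
BᵀPA = [-150.7500 -41.2500]
K = S⁻¹·BᵀPA = [-0.8149 -0.2230]
A−BK = [-0.5554 -0.3311; -4.4446 -2.6689]
AᵀP(A−BK) = [0.4091 0.1368; 0.1368 0.0524]
P' = Q + AᵀP(A−BK) = [1.6591 -0.8632; -0.8632 1.0524]
tr(P') = 2.7115


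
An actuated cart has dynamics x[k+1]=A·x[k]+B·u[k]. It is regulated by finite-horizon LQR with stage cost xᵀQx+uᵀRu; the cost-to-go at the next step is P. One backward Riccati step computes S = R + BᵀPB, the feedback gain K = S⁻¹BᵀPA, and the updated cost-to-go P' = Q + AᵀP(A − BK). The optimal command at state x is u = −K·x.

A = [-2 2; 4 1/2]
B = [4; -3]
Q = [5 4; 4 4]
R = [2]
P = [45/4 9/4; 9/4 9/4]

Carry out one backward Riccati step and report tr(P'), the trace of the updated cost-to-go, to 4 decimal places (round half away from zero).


32.6838

BᵀP = [38.2500 2.2500]
S = R + BᵀPB = [2] + [146.2500] = [148.2500]
BᵀPA = [-67.5000 77.6250]
K = S⁻¹·BᵀPA = [-0.4553 0.5236]
A−BK = [-0.1788 -0.0944; 2.6341 2.0708]
AᵀP(A−BK) = [14.2664 10.5936; 10.5936 9.4174]
P' = Q + AᵀP(A−BK) = [19.2664 14.5936; 14.5936 13.4174]
tr(P') = 32.6838


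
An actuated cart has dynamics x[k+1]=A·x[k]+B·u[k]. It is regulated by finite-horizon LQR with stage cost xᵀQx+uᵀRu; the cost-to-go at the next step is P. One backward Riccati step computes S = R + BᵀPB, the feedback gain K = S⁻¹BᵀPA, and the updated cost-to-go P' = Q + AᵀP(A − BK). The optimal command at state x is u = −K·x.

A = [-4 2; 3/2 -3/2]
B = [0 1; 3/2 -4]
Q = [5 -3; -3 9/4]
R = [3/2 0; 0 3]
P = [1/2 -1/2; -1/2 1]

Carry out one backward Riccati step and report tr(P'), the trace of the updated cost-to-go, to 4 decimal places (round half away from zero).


12.7522

BᵀP = [-0.7500 1.5000; 2.5000 -4.5000]
S = R + BᵀPB = [3/2 0; 0 3] + [2.2500 -6.7500; -6.7500 20.5000] = [3.7500 -6.7500; -6.7500 23.5000]
BᵀPA = [5.2500 -3.7500; -16.7500 11.7500]
K = S⁻¹·BᵀPA = [0.2423 -0.2070; -0.6432 0.4405]
A−BK = [-3.3568 1.5595; -1.4361 0.5727]
AᵀP(A−BK) = [4.2048 -2.2841; -2.2841 1.2974]
P' = Q + AᵀP(A−BK) = [9.2048 -5.2841; -5.2841 3.5474]
tr(P') = 12.7522


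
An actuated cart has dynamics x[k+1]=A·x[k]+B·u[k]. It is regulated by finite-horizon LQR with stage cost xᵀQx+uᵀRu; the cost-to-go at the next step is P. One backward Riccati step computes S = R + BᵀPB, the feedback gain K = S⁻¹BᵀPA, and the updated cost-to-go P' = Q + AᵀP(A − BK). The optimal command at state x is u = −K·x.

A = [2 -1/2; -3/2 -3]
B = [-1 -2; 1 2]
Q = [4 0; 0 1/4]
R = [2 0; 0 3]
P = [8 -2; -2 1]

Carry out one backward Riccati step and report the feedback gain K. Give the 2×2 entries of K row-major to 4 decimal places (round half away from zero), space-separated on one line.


BᵀP = [-10.0000 3.0000; -20.0000 6.0000]
S = R + BᵀPB = [2 0; 0 3] + [13.0000 26.0000; 26.0000 52.0000] = [15.0000 26.0000; 26.0000 55.0000]
BᵀPA = [-24.5000 -4.0000; -49.0000 -8.0000]
K = S⁻¹·BᵀPA = [-0.4933 -0.0805; -0.6577 -0.1074]
A−BK = [0.1913 -0.7953; 0.3087 -2.7047]
AᵀP(A−BK) = [1.9362 -0.2349; -0.2349 3.8188]
P' = Q + AᵀP(A−BK) = [5.9362 -0.2349; -0.2349 4.0688]
tr(P') = 10.0050

-0.4933 -0.0805 -0.6577 -0.1074


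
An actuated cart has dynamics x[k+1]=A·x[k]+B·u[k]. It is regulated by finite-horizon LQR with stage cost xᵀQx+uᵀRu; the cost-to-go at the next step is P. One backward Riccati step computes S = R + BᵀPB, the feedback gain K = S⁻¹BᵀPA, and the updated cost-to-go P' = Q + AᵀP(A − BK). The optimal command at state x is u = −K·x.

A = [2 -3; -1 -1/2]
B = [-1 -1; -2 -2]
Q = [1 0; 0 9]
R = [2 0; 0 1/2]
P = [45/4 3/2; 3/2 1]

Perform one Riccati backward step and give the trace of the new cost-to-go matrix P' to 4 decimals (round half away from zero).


BᵀP = [-14.2500 -3.5000; -14.2500 -3.5000]
S = R + BᵀPB = [2 0; 0 1/2] + [21.2500 21.2500; 21.2500 21.2500] = [23.2500 21.2500; 21.2500 21.7500]
BᵀPA = [-25.0000 44.5000; -25.0000 44.5000]
K = S⁻¹·BᵀPA = [-0.2309 0.4111; -0.9238 1.6443]
A−BK = [0.8453 -0.9446; -3.3095 3.6109]
AᵀP(A−BK) = [11.1316 -12.6143; -12.6143 14.5335]
P' = Q + AᵀP(A−BK) = [12.1316 -12.6143; -12.6143 23.5335]
tr(P') = 35.6651

35.6651


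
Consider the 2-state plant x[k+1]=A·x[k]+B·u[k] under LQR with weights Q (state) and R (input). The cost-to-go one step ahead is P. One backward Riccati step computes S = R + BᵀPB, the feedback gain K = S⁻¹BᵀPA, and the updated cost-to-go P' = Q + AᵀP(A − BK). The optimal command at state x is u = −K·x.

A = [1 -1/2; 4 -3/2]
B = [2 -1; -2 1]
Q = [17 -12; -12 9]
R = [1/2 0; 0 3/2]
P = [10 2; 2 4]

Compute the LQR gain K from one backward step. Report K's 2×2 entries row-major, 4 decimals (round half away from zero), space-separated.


BᵀP = [16.0000 -4.0000; -8.0000 2.0000]
S = R + BᵀPB = [1/2 0; 0 3/2] + [40.0000 -20.0000; -20.0000 10.0000] = [40.5000 -20.0000; -20.0000 11.5000]
BᵀPA = [0.0000 -2.0000; 0.0000 1.0000]
K = S⁻¹·BᵀPA = [0.0000 -0.0456; 0.0000 0.0076]
A−BK = [1.0000 -0.4011; 4.0000 -1.5989]
AᵀP(A−BK) = [90.0000 -36.0000; -36.0000 14.4011]
P' = Q + AᵀP(A−BK) = [107.0000 -48.0000; -48.0000 23.4011]
tr(P') = 130.4011

0.0000 -0.0456 0.0000 0.0076


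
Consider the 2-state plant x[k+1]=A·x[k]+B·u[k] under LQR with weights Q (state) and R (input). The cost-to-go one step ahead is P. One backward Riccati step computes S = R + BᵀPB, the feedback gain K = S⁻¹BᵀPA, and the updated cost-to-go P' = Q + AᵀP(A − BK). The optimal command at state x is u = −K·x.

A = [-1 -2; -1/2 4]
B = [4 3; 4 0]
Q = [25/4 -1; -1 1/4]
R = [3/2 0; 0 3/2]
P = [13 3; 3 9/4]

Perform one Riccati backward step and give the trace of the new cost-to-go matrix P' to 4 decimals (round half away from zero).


12.6567

BᵀP = [64.0000 21.0000; 39.0000 9.0000]
S = R + BᵀPB = [3/2 0; 0 3/2] + [340.0000 192.0000; 192.0000 117.0000] = [341.5000 192.0000; 192.0000 118.5000]
BᵀPA = [-74.5000 -44.0000; -43.5000 -42.0000]
K = S⁻¹·BᵀPA = [-0.1322 0.7908; -0.1530 -1.6358]
A−BK = [-0.0125 -0.2560; 0.0286 0.8366]
AᵀP(A−BK) = [0.0630 0.2607; 0.2607 6.0937]
P' = Q + AᵀP(A−BK) = [6.3130 -0.7393; -0.7393 6.3437]
tr(P') = 12.6567


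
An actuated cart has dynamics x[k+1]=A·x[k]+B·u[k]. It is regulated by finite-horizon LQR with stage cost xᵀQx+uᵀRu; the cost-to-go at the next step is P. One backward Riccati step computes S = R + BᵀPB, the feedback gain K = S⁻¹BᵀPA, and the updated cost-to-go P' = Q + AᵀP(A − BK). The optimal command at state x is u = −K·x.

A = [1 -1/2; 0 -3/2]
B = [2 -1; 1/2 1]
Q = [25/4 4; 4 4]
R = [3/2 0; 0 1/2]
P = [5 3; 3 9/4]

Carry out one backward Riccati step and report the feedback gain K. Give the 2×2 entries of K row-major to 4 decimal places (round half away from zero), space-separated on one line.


BᵀP = [11.5000 7.1250; -2.0000 -0.7500]
S = R + BᵀPB = [3/2 0; 0 1/2] + [26.5625 -4.3750; -4.3750 1.2500] = [28.0625 -4.3750; -4.3750 1.7500]
BᵀPA = [11.5000 -16.4375; -2.0000 2.1250]
K = S⁻¹·BᵀPA = [0.3796 -0.6496; -0.1940 -0.4098]
A−BK = [0.0469 0.3895; 0.0042 -0.7654]
AᵀP(A−BK) = [0.2471 -0.3488; -0.3488 1.0050]
P' = Q + AᵀP(A−BK) = [6.4971 3.6512; 3.6512 5.0050]
tr(P') = 11.5021

0.3796 -0.6496 -0.1940 -0.4098


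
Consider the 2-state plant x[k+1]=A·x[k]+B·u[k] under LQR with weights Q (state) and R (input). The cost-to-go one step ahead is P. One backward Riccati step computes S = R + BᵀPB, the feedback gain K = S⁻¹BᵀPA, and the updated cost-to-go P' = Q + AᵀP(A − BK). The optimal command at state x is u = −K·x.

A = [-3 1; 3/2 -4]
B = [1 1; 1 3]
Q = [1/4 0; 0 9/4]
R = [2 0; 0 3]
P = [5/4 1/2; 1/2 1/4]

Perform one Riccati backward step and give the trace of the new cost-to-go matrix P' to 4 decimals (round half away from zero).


BᵀP = [1.7500 0.7500; 2.7500 1.2500]
S = R + BᵀPB = [2 0; 0 3] + [2.5000 4.0000; 4.0000 6.5000] = [4.5000 4.0000; 4.0000 9.5000]
BᵀPA = [-4.1250 -1.2500; -6.3750 -2.2500]
K = S⁻¹·BᵀPA = [-0.5117 -0.1075; -0.4556 -0.1916]
A−BK = [-2.0327 1.2991; 3.3785 -3.3178]
AᵀP(A−BK) = [2.2973 -0.1647; -0.1647 0.6846]
P' = Q + AᵀP(A−BK) = [2.5473 -0.1647; -0.1647 2.9346]
tr(P') = 5.4819

5.4819


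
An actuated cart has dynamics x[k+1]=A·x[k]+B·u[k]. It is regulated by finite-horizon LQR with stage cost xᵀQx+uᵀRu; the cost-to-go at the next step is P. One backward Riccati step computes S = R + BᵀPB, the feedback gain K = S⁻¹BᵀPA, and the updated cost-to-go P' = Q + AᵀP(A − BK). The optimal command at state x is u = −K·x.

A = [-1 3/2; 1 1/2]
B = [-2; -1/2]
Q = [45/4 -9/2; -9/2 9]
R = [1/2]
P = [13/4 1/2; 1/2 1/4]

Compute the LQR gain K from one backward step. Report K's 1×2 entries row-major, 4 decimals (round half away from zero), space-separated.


0.3863 -0.7339

BᵀP = [-6.7500 -1.1250]
S = R + BᵀPB = [1/2] + [14.0625] = [14.5625]
BᵀPA = [5.6250 -10.6875]
K = S⁻¹·BᵀPA = [0.3863 -0.7339]
A−BK = [-0.2275 0.0322; 1.1931 0.1330]
AᵀP(A−BK) = [0.3273 -0.1218; -0.1218 0.2814]
P' = Q + AᵀP(A−BK) = [11.5773 -4.6218; -4.6218 9.2814]
tr(P') = 20.8586


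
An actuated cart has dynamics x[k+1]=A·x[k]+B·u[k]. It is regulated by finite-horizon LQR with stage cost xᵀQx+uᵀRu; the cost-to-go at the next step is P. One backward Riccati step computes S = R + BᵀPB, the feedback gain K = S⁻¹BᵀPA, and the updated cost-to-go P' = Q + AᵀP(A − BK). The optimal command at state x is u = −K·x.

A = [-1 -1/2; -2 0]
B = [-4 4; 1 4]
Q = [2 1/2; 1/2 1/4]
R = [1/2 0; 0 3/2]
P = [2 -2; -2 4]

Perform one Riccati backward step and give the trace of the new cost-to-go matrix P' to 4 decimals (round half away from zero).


2.5659

BᵀP = [-10.0000 12.0000; 0.0000 8.0000]
S = R + BᵀPB = [1/2 0; 0 3/2] + [52.0000 8.0000; 8.0000 32.0000] = [52.5000 8.0000; 8.0000 33.5000]
BᵀPA = [-14.0000 5.0000; -16.0000 0.0000]
K = S⁻¹·BᵀPA = [-0.2012 0.0988; -0.4296 -0.0236]
A−BK = [-0.0866 -0.0103; -0.0805 -0.0044]
AᵀP(A−BK) = [0.3101 0.0060; 0.0060 0.0058]
P' = Q + AᵀP(A−BK) = [2.3101 0.5060; 0.5060 0.2558]
tr(P') = 2.5659


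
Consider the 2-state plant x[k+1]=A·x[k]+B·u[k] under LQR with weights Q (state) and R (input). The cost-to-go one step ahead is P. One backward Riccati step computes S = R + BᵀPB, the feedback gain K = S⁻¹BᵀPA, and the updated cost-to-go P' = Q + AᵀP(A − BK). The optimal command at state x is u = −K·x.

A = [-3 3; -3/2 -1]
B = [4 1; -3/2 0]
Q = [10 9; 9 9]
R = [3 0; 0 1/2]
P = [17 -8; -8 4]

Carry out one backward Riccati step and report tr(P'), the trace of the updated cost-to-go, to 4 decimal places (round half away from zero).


21.8100

BᵀP = [80.0000 -38.0000; 17.0000 -8.0000]
S = R + BᵀPB = [3 0; 0 1/2] + [377.0000 80.0000; 80.0000 17.0000] = [380.0000 80.0000; 80.0000 17.5000]
BᵀPA = [-183.0000 278.0000; -39.0000 59.0000]
K = S⁻¹·BᵀPA = [-0.3300 0.5800; -0.7200 0.7200]
A−BK = [-0.9600 -0.0400; -1.9950 -0.1300]
AᵀP(A−BK) = [1.5300 -0.7800; -0.7800 1.2800]
P' = Q + AᵀP(A−BK) = [11.5300 8.2200; 8.2200 10.2800]
tr(P') = 21.8100


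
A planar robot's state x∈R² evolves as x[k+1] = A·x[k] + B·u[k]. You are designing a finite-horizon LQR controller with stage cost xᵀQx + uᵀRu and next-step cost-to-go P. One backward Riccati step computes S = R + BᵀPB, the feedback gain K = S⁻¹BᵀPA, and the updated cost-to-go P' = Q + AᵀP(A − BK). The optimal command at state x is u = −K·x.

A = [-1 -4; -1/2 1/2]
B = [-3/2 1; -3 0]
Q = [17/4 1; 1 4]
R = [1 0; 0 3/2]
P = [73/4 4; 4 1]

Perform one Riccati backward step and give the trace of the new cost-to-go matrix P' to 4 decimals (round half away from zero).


14.2525

BᵀP = [-39.3750 -9.0000; 18.2500 4.0000]
S = R + BᵀPB = [1 0; 0 3/2] + [86.0625 -39.3750; -39.3750 18.2500] = [87.0625 -39.3750; -39.3750 19.7500]
BᵀPA = [43.8750 153.0000; -20.2500 -71.0000]
K = S⁻¹·BᵀPA = [0.4092 1.3373; -0.2096 -0.9288]
A−BK = [-0.1767 -1.0652; 0.7275 4.5118]
AᵀP(A−BK) = [0.3040 1.2678; 1.2678 5.6985]
P' = Q + AᵀP(A−BK) = [4.5540 2.2678; 2.2678 9.6985]
tr(P') = 14.2525


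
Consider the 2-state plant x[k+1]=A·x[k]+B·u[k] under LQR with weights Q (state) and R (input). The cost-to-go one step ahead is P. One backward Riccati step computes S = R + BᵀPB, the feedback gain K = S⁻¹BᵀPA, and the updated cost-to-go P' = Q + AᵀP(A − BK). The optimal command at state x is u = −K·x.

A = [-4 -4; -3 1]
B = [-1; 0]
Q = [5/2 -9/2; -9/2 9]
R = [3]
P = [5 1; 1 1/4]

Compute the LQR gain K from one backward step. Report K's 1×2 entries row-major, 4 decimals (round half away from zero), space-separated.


2.8750 2.3750

BᵀP = [-5.0000 -1.0000]
S = R + BᵀPB = [3] + [5.0000] = [8.0000]
BᵀPA = [23.0000 19.0000]
K = S⁻¹·BᵀPA = [2.8750 2.3750]
A−BK = [-1.1250 -1.6250; -3.0000 1.0000]
AᵀP(A−BK) = [40.1250 32.6250; 32.6250 27.1250]
P' = Q + AᵀP(A−BK) = [42.6250 28.1250; 28.1250 36.1250]
tr(P') = 78.7500


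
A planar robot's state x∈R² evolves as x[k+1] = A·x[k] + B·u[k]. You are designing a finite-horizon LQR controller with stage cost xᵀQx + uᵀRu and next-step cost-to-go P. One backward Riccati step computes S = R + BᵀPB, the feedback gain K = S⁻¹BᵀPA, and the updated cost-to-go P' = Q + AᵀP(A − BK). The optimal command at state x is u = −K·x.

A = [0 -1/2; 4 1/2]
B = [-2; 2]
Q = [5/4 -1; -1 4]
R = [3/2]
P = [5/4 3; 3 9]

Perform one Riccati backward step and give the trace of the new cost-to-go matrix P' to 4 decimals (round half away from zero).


BᵀP = [3.5000 12.0000]
S = R + BᵀPB = [3/2] + [17.0000] = [18.5000]
BᵀPA = [48.0000 4.2500]
K = S⁻¹·BᵀPA = [2.5946 0.2297]
A−BK = [5.1892 -0.0405; -1.1892 0.0405]
AᵀP(A−BK) = [19.4595 0.9730; 0.9730 0.0861]
P' = Q + AᵀP(A−BK) = [20.7095 -0.0270; -0.0270 4.0861]
tr(P') = 24.7956

24.7956


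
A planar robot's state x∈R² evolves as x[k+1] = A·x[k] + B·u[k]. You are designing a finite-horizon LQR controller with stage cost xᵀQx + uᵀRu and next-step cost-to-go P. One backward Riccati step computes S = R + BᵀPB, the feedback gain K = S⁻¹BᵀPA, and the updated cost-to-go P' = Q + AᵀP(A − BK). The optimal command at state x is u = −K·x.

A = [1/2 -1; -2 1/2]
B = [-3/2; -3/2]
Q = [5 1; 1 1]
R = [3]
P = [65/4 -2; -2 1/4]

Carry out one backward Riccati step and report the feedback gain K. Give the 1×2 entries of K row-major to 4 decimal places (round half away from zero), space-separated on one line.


-0.5120 0.7289

BᵀP = [-21.3750 2.6250]
S = R + BᵀPB = [3] + [28.1250] = [31.1250]
BᵀPA = [-15.9375 22.6875]
K = S⁻¹·BᵀPA = [-0.5120 0.7289]
A−BK = [-0.2681 0.0934; -2.7681 1.5934]
AᵀP(A−BK) = [0.9017 -1.2579; -1.2579 1.7752]
P' = Q + AᵀP(A−BK) = [5.9017 -0.2579; -0.2579 2.7752]
tr(P') = 8.6770


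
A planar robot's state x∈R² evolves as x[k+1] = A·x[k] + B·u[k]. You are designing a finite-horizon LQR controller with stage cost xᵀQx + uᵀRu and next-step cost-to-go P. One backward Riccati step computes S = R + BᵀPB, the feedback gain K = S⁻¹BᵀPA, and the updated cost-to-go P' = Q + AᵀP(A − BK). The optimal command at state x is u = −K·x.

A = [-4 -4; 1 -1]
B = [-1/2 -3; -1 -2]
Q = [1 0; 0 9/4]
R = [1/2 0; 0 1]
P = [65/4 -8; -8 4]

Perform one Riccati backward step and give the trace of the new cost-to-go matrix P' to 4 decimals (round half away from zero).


13.0543

BᵀP = [-0.1250 0.0000; -32.7500 16.0000]
S = R + BᵀPB = [1/2 0; 0 1] + [0.0625 0.3750; 0.3750 66.2500] = [0.5625 0.3750; 0.3750 67.2500]
BᵀPA = [0.5000 0.5000; 147.0000 115.0000]
K = S⁻¹·BᵀPA = [-0.5705 -0.2521; 2.1891 1.7114]
A−BK = [2.2819 1.0083; 4.8076 2.1708]
AᵀP(A−BK) = [6.4942 4.5439; 4.5439 3.3101]
P' = Q + AᵀP(A−BK) = [7.4942 4.5439; 4.5439 5.5601]
tr(P') = 13.0543


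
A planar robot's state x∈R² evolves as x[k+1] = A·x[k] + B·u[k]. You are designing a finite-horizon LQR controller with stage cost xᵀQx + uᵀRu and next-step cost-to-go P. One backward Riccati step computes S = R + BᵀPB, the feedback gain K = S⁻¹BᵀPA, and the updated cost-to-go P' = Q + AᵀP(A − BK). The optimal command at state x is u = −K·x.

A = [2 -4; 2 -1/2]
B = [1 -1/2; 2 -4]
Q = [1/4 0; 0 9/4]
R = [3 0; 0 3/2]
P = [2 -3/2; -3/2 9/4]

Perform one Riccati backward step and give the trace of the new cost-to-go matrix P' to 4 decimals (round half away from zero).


21.4943

BᵀP = [-1.0000 3.0000; 5.0000 -8.2500]
S = R + BᵀPB = [3 0; 0 3/2] + [5.0000 -11.5000; -11.5000 30.5000] = [8.0000 -11.5000; -11.5000 32.0000]
BᵀPA = [4.0000 2.5000; -6.5000 -15.8750]
K = S⁻¹·BᵀPA = [0.4303 -0.8288; -0.0485 -0.7939]
A−BK = [1.5455 -3.5682; 0.9455 -2.0182]
AᵀP(A−BK) = [2.9636 -6.5955; -6.5955 16.0307]
P' = Q + AᵀP(A−BK) = [3.2136 -6.5955; -6.5955 18.2807]
tr(P') = 21.4943


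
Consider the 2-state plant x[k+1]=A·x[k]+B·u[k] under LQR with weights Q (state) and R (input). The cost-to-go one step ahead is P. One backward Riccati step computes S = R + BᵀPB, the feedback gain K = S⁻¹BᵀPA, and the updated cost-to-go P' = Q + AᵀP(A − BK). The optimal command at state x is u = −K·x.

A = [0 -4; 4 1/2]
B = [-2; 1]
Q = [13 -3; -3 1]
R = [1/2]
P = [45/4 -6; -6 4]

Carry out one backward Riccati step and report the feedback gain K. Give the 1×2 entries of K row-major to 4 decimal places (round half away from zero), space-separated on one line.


BᵀP = [-28.5000 16.0000]
S = R + BᵀPB = [1/2] + [73.0000] = [73.5000]
BᵀPA = [64.0000 122.0000]
K = S⁻¹·BᵀPA = [0.8707 1.6599]
A−BK = [1.7415 -0.6803; 3.1293 -1.1599]
AᵀP(A−BK) = [8.2721 -2.2313; -2.2313 2.4966]
P' = Q + AᵀP(A−BK) = [21.2721 -5.2313; -5.2313 3.4966]
tr(P') = 24.7687

0.8707 1.6599


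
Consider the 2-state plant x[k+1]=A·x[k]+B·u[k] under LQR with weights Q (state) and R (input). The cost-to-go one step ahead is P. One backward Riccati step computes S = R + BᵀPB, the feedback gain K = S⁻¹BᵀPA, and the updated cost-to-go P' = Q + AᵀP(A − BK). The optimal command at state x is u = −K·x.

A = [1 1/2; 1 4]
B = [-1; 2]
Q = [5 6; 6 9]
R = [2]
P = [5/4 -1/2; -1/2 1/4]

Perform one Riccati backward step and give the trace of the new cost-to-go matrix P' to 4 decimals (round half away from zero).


BᵀP = [-2.2500 1.0000]
S = R + BᵀPB = [2] + [4.2500] = [6.2500]
BᵀPA = [-1.2500 2.8750]
K = S⁻¹·BᵀPA = [-0.2000 0.4600]
A−BK = [0.8000 0.9600; 1.4000 3.0800]
AᵀP(A−BK) = [0.2500 -0.0500; -0.0500 0.9900]
P' = Q + AᵀP(A−BK) = [5.2500 5.9500; 5.9500 9.9900]
tr(P') = 15.2400

15.2400


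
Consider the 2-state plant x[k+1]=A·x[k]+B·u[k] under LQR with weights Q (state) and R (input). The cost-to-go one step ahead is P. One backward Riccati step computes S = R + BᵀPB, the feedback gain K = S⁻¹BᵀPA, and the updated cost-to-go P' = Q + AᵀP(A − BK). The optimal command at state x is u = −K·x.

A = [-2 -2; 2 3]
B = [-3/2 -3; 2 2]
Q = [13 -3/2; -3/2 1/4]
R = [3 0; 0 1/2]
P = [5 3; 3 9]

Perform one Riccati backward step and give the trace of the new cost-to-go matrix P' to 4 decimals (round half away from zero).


20.1955

BᵀP = [-1.5000 13.5000; -9.0000 9.0000]
S = R + BᵀPB = [3 0; 0 1/2] + [29.2500 31.5000; 31.5000 45.0000] = [32.2500 31.5000; 31.5000 45.5000]
BᵀPA = [30.0000 43.5000; 36.0000 45.0000]
K = S⁻¹·BᵀPA = [0.4862 1.1823; 0.4546 0.1705]
A−BK = [0.0931 0.2849; 0.1184 0.2944]
AᵀP(A−BK) = [1.0481 2.3931; 2.3931 5.8974]
P' = Q + AᵀP(A−BK) = [14.0481 0.8931; 0.8931 6.1474]
tr(P') = 20.1955


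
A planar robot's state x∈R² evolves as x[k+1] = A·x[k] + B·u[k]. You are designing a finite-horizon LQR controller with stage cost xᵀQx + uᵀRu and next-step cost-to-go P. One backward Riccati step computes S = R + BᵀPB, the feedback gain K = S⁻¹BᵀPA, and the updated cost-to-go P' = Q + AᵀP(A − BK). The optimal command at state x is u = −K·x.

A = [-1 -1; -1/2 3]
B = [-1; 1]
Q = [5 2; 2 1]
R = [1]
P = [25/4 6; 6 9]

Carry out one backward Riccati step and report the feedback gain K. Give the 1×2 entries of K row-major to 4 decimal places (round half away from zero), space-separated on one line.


BᵀP = [-0.2500 3.0000]
S = R + BᵀPB = [1] + [3.2500] = [4.2500]
BᵀPA = [-1.2500 9.2500]
K = S⁻¹·BᵀPA = [-0.2941 2.1765]
A−BK = [-1.2941 1.1765; -0.2059 0.8235]
AᵀP(A−BK) = [14.1324 -19.5294; -19.5294 31.1176]
P' = Q + AᵀP(A−BK) = [19.1324 -17.5294; -17.5294 32.1176]
tr(P') = 51.2500

-0.2941 2.1765


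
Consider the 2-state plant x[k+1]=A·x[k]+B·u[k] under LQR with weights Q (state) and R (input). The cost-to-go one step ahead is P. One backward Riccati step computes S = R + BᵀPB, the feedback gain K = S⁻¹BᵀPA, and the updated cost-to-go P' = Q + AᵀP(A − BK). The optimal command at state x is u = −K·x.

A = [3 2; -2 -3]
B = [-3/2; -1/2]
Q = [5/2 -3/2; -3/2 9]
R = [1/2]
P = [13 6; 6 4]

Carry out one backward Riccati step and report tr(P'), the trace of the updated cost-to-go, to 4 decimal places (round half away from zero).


BᵀP = [-22.5000 -11.0000]
S = R + BᵀPB = [1/2] + [39.2500] = [39.7500]
BᵀPA = [-45.5000 -12.0000]
K = S⁻¹·BᵀPA = [-1.1447 -0.3019]
A−BK = [1.2830 1.5472; -2.5723 -3.1509]
AᵀP(A−BK) = [8.9182 10.2642; 10.2642 12.3774]
P' = Q + AᵀP(A−BK) = [11.4182 8.7642; 8.7642 21.3774]
tr(P') = 32.7956

32.7956


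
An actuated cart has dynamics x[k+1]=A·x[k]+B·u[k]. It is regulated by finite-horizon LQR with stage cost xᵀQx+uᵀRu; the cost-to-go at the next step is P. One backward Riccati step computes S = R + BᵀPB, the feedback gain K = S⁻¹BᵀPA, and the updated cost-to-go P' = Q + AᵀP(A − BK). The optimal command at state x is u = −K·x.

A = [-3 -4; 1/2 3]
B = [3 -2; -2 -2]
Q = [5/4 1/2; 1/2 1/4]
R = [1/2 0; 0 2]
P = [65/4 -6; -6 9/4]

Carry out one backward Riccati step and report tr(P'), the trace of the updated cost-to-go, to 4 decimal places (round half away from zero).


2.7994

BᵀP = [60.7500 -22.5000; -20.5000 7.5000]
S = R + BᵀPB = [1/2 0; 0 2] + [227.2500 -76.5000; -76.5000 26.0000] = [227.7500 -76.5000; -76.5000 28.0000]
BᵀPA = [-193.5000 -310.5000; 65.2500 104.5000]
K = S⁻¹·BᵀPA = [-0.8125 -1.3335; 0.1104 0.0889]
A−BK = [-0.3416 0.1782; -0.9042 0.5107]
AᵀP(A−BK) = [0.3838 0.5467; 0.5467 0.9157]
P' = Q + AᵀP(A−BK) = [1.6338 1.0467; 1.0467 1.1657]
tr(P') = 2.7994


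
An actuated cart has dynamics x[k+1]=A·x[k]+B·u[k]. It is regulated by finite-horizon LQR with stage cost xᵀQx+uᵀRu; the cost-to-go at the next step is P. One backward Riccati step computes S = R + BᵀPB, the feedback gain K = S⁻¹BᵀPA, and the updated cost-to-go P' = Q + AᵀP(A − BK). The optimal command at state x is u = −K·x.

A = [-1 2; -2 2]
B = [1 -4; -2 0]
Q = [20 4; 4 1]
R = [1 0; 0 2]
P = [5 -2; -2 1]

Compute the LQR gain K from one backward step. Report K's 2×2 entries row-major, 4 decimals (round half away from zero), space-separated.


0.3444 -0.2444 0.2000 -0.4000

BᵀP = [9.0000 -4.0000; -20.0000 8.0000]
S = R + BᵀPB = [1 0; 0 2] + [17.0000 -36.0000; -36.0000 80.0000] = [18.0000 -36.0000; -36.0000 82.0000]
BᵀPA = [-1.0000 10.0000; 4.0000 -24.0000]
K = S⁻¹·BᵀPA = [0.3444 -0.2444; 0.2000 -0.4000]
A−BK = [-0.5444 0.6444; -1.3111 1.5111]
AᵀP(A−BK) = [0.5444 -0.6444; -0.6444 0.8444]
P' = Q + AᵀP(A−BK) = [20.5444 3.3556; 3.3556 1.8444]
tr(P') = 22.3889


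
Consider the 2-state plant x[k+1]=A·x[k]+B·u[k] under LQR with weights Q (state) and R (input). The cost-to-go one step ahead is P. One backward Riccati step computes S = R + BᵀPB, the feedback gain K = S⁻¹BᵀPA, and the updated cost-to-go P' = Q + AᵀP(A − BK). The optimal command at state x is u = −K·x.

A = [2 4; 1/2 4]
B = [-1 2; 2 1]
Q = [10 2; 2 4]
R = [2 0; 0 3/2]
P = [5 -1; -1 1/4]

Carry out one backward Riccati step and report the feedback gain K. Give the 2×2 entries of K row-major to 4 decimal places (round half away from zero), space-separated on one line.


BᵀP = [-7.0000 1.5000; 9.0000 -1.7500]
S = R + BᵀPB = [2 0; 0 3/2] + [10.0000 -12.5000; -12.5000 16.2500] = [12.0000 -12.5000; -12.5000 17.7500]
BᵀPA = [-13.2500 -22.0000; 17.1250 29.0000]
K = S⁻¹·BᵀPA = [-0.3722 -0.4934; 0.7026 1.2863]
A−BK = [0.2225 0.9339; 0.5419 3.7004]
AᵀP(A−BK) = [1.0975 1.9339; 1.9339 3.8414]
P' = Q + AᵀP(A−BK) = [11.0975 3.9339; 3.9339 7.8414]
tr(P') = 18.9389

-0.3722 -0.4934 0.7026 1.2863


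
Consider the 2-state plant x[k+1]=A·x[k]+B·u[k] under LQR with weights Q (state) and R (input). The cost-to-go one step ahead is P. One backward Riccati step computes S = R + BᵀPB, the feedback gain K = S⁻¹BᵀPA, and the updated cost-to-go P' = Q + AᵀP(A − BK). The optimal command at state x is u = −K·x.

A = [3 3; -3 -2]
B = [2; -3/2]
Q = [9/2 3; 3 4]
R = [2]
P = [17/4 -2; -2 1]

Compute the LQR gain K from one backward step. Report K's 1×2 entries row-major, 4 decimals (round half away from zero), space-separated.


1.5338 1.3684

BᵀP = [11.5000 -5.5000]
S = R + BᵀPB = [2] + [31.2500] = [33.2500]
BᵀPA = [51.0000 45.5000]
K = S⁻¹·BᵀPA = [1.5338 1.3684]
A−BK = [-0.0677 0.2632; -0.6992 0.0526]
AᵀP(A−BK) = [5.0244 4.4605; 4.4605 3.9868]
P' = Q + AᵀP(A−BK) = [9.5244 7.4605; 7.4605 7.9868]
tr(P') = 17.5113


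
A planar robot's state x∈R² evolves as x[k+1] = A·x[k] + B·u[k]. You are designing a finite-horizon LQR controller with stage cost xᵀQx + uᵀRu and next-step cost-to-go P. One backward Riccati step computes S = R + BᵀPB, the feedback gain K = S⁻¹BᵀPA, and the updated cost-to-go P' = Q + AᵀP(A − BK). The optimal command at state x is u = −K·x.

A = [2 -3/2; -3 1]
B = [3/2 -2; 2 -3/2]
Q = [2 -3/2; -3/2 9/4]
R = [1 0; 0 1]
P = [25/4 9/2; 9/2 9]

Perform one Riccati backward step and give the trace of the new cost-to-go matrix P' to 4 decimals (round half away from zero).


BᵀP = [18.3750 24.7500; -19.2500 -22.5000]
S = R + BᵀPB = [1 0; 0 1] + [77.0625 -73.8750; -73.8750 72.2500] = [78.0625 -73.8750; -73.8750 73.2500]
BᵀPA = [-37.5000 -2.8125; 29.0000 6.3750]
K = S⁻¹·BᵀPA = [-2.3200 1.0168; -1.9439 1.1125]
A−BK = [1.5922 -0.8002; -1.2758 0.6352]
AᵀP(A−BK) = [21.3730 -10.6328; -10.6328 5.3301]
P' = Q + AᵀP(A−BK) = [23.3730 -12.1328; -12.1328 7.5801]
tr(P') = 30.9530

30.9530


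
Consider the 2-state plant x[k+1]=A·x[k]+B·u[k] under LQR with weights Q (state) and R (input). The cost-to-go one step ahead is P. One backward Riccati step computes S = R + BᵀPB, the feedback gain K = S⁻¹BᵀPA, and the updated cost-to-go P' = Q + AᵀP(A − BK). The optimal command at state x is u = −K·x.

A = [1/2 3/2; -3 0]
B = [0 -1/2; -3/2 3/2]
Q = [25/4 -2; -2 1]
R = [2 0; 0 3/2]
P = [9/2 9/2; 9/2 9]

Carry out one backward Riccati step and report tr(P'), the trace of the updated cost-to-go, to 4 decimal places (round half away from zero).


BᵀP = [-6.7500 -13.5000; 4.5000 11.2500]
S = R + BᵀPB = [2 0; 0 3/2] + [20.2500 -16.8750; -16.8750 14.6250] = [22.2500 -16.8750; -16.8750 16.1250]
BᵀPA = [37.1250 -10.1250; -31.5000 6.7500]
K = S⁻¹·BᵀPA = [0.9063 -0.6669; -1.0051 -0.2793]
A−BK = [-0.0025 1.3604; -0.1330 -0.5814]
AᵀP(A−BK) = [3.3201 -0.9148; -0.9148 5.2581]
P' = Q + AᵀP(A−BK) = [9.5701 -2.9148; -2.9148 6.2581]
tr(P') = 15.8282

15.8282


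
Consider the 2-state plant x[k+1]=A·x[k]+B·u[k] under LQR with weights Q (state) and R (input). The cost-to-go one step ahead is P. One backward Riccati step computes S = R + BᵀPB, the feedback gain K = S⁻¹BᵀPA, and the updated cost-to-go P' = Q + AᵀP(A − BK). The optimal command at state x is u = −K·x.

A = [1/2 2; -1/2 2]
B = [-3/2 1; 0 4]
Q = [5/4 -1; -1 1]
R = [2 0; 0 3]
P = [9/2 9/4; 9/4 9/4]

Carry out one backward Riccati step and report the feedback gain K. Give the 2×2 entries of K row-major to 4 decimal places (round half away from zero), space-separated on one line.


-0.2413 -0.7240 -0.0612 0.5665

BᵀP = [-6.7500 -3.3750; 13.5000 11.2500]
S = R + BᵀPB = [2 0; 0 3] + [10.1250 -20.2500; -20.2500 58.5000] = [12.1250 -20.2500; -20.2500 61.5000]
BᵀPA = [-1.6875 -20.2500; 1.1250 49.5000]
K = S⁻¹·BᵀPA = [-0.2413 -0.7240; -0.0612 0.5665]
A−BK = [0.1992 0.3475; -0.2553 -0.2659]
AᵀP(A−BK) = [0.2241 0.3909; 0.3909 2.2978]
P' = Q + AᵀP(A−BK) = [1.4741 -0.6091; -0.6091 3.2978]
tr(P') = 4.7718


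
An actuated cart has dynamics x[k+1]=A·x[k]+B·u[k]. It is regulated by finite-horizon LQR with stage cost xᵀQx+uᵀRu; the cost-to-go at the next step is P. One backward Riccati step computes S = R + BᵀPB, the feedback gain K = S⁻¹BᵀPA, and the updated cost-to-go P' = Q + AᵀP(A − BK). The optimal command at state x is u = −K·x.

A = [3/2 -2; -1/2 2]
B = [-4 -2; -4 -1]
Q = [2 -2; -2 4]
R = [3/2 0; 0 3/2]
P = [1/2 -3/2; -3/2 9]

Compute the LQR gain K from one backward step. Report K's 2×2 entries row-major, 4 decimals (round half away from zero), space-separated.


0.2677 -0.7732 -0.3290 0.6171

BᵀP = [4.0000 -30.0000; 0.5000 -6.0000]
S = R + BᵀPB = [3/2 0; 0 3/2] + [104.0000 22.0000; 22.0000 5.0000] = [105.5000 22.0000; 22.0000 6.5000]
BᵀPA = [21.0000 -68.0000; 3.7500 -13.0000]
K = S⁻¹·BᵀPA = [0.2677 -0.7732; -0.3290 0.6171]
A−BK = [1.9126 -3.8587; 0.2416 -0.4758]
AᵀP(A−BK) = [1.2379 -2.5762; -2.5762 5.4424]
P' = Q + AᵀP(A−BK) = [3.2379 -4.5762; -4.5762 9.4424]
tr(P') = 12.6803


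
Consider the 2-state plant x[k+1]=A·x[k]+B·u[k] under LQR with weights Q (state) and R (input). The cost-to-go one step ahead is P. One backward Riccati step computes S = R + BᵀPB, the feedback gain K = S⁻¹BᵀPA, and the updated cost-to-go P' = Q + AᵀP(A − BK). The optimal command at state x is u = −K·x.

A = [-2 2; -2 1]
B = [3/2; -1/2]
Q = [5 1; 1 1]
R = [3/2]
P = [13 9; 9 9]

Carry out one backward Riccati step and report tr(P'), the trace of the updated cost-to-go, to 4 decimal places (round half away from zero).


66.8462

BᵀP = [15.0000 9.0000]
S = R + BᵀPB = [3/2] + [18.0000] = [19.5000]
BᵀPA = [-48.0000 39.0000]
K = S⁻¹·BᵀPA = [-2.4615 2.0000]
A−BK = [1.6923 -1.0000; -3.2308 2.0000]
AᵀP(A−BK) = [41.8462 -28.0000; -28.0000 19.0000]
P' = Q + AᵀP(A−BK) = [46.8462 -27.0000; -27.0000 20.0000]
tr(P') = 66.8462


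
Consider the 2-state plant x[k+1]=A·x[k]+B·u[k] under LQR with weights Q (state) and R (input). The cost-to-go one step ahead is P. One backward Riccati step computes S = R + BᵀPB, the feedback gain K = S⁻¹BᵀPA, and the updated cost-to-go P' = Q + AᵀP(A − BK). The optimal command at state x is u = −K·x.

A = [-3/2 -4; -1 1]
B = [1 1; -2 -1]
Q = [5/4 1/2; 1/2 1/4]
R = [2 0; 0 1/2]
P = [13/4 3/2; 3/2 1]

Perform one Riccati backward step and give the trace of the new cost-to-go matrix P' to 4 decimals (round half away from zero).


BᵀP = [0.2500 -0.5000; 1.7500 0.5000]
S = R + BᵀPB = [2 0; 0 1/2] + [1.2500 0.7500; 0.7500 1.2500] = [3.2500 0.7500; 0.7500 1.7500]
BᵀPA = [0.1250 -1.5000; -3.1250 -6.5000]
K = S⁻¹·BᵀPA = [0.5000 0.4390; -2.0000 -3.9024]
A−BK = [0.0000 -0.5366; -2.0000 -2.0244]
AᵀP(A−BK) = [6.5000 10.0000; 10.0000 16.2927]
P' = Q + AᵀP(A−BK) = [7.7500 10.5000; 10.5000 16.5427]
tr(P') = 24.2927

24.2927


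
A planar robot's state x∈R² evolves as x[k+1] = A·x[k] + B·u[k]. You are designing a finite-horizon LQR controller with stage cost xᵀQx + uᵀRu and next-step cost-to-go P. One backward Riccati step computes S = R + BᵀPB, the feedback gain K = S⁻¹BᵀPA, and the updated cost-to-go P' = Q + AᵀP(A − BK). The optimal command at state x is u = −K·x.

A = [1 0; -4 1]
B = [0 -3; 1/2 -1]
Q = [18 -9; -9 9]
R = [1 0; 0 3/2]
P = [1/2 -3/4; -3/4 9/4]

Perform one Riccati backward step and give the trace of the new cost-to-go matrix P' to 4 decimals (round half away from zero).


BᵀP = [-0.3750 1.1250; -0.7500 0.0000]
S = R + BᵀPB = [1 0; 0 3/2] + [0.5625 0.0000; 0.0000 2.2500] = [1.5625 0.0000; 0.0000 3.7500]
BᵀPA = [-4.8750 1.1250; -0.7500 0.0000]
K = S⁻¹·BᵀPA = [-3.1200 0.7200; -0.2000 0.0000]
A−BK = [0.4000 0.0000; -2.6400 0.6400]
AᵀP(A−BK) = [27.1400 -6.2400; -6.2400 1.4400]
P' = Q + AᵀP(A−BK) = [45.1400 -15.2400; -15.2400 10.4400]
tr(P') = 55.5800

55.5800


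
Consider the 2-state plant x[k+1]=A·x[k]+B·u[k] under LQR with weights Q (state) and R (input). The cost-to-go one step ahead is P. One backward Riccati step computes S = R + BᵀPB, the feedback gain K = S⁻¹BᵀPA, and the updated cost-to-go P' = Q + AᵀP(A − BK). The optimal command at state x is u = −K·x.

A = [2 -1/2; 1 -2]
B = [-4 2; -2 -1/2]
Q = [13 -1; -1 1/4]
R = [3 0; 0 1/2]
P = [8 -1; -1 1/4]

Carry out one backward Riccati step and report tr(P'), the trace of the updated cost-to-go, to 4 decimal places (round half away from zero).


BᵀP = [-30.0000 3.5000; 16.5000 -2.1250]
S = R + BᵀPB = [3 0; 0 1/2] + [113.0000 -61.7500; -61.7500 34.0625] = [116.0000 -61.7500; -61.7500 34.5625]
BᵀPA = [-56.5000 8.0000; 30.8750 -4.0000]
K = S⁻¹·BᵀPA = [-0.2357 0.1504; 0.4721 0.1529]
A−BK = [0.1128 -0.2044; 0.7646 -1.6228]
AᵀP(A−BK) = [0.3536 -0.2255; -0.2255 0.4087]
P' = Q + AᵀP(A−BK) = [13.3536 -1.2255; -1.2255 0.6587]
tr(P') = 14.0123

14.0123


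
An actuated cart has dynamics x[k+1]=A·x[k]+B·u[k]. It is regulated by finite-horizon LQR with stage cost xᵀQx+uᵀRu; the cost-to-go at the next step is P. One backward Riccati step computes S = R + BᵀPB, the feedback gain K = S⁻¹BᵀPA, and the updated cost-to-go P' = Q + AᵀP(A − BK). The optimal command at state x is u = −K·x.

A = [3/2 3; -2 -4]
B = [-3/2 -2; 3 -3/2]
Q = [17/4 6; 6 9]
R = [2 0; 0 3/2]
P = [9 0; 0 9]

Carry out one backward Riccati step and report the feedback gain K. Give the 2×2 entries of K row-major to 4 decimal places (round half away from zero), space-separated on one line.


-0.7418 -1.4836 -0.1734 -0.3468

BᵀP = [-13.5000 27.0000; -18.0000 -13.5000]
S = R + BᵀPB = [2 0; 0 3/2] + [101.2500 -13.5000; -13.5000 56.2500] = [103.2500 -13.5000; -13.5000 57.7500]
BᵀPA = [-74.2500 -148.5000; 0.0000 0.0000]
K = S⁻¹·BᵀPA = [-0.7418 -1.4836; -0.1734 -0.3468]
A−BK = [0.0405 0.0810; -0.0347 -0.0694]
AᵀP(A−BK) = [1.1712 2.3425; 2.3425 4.6849]
P' = Q + AᵀP(A−BK) = [5.4212 8.3425; 8.3425 13.6849]
tr(P') = 19.1062
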